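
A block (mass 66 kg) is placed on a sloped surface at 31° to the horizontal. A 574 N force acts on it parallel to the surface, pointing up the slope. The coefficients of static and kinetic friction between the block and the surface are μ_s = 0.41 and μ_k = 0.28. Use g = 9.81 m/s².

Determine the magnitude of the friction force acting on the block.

Normal force: N = m g cos θ = 66 × 9.81 × cos 31° = 555 N.
Parallel to the incline, ΣF = 0 gives f = m g sin θ − P = 333.5 − 574 = -240.5 N (up-slope positive).
The static-friction ceiling is μ_s N = 0.41 × 555 = 227.5 N.
|-240.5| exceeds 227.5 N, so the block slips up-slope; friction is kinetic, f = μ_k N = 0.28×555 = 155 N.

f ≈ 155 N (down the incline)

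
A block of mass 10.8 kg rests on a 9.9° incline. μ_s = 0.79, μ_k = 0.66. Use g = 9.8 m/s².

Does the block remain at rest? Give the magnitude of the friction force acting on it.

f ≈ 18.2 N

N = m g cos θ = 104 N.
Down-slope weight component: m g sin θ = 18.2 N.
μ_s N = 82.4 N.
18.2 ≤ 82.4 N, so it stays put; friction = 18.2 N.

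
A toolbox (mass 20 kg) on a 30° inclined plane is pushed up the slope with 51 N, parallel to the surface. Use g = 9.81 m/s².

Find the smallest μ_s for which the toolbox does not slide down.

N = m g cos θ = 169.9 N.
Friction must make up the shortfall along the incline: f = m g sin θ − P = 98.1 − 51 = 47.1 N.
At the threshold f = μ_s N, so μ_s,min = 47.1/169.9 = 0.277.

μ_s,min ≈ 0.277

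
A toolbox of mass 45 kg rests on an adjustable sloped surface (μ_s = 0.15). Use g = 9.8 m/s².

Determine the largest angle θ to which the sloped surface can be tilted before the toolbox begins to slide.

θ_max ≈ 8.53°

At the slip threshold, m g sin θ = μ_s · m g cos θ, so tan θ = μ_s.
θ_max = arctan(0.15) = 8.53°.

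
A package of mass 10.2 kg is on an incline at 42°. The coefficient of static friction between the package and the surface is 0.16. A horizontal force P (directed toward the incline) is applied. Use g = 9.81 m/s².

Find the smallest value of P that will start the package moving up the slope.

At impending motion up the slope, friction acts down-slope at its limit: f = μ_s N.
Perpendicular to the incline: N = m g cos θ + P sin θ.
Along the incline: P cos θ = m g sin θ + μ_s N = m g sin θ + μ_s (m g cos θ + P sin θ).
Solving, P (cos θ − μ_s sin θ) = m g (sin θ + μ_s cos θ), so P = 10.2×9.81×(sin 42° + 0.16 cos 42°)/(cos 42° − 0.16 sin 42°) = 100×0.788/0.6361 = 124 N.

P ≈ 124 N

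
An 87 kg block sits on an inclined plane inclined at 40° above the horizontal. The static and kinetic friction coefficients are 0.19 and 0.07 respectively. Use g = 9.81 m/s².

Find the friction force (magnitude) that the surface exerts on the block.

The normal reaction is N = m g cos θ = 653.8 N.
For equilibrium along the incline, friction must balance the weight component: f = m g sin θ = 548.6 N up the slope.
Static friction can supply at most μ_s N = 124.2 N.
Since |548.6| > 124.2 N, static friction cannot hold it; the block slides down the incline and kinetic friction applies: f = μ_k N = 0.07 × 653.8 = 45.8 N.

f ≈ 45.8 N (up the incline)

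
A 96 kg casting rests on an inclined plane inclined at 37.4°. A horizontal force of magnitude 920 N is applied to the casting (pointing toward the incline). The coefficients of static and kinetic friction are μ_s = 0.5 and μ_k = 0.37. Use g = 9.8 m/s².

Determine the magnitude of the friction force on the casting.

Resolve perpendicular to the incline: N = m g cos θ + P sin θ = 96×9.8×cos 37.4° + 920×sin 37.4° = 1306 N.
Parallel to the incline: P cos θ − m g sin θ = 730.9 − 571.4 = 159.4 N; the friction needed to balance this is 159.4 N acting down the slope.
Maximum static friction: μ_s N = 0.5 × 1306 = 653.1 N.
Since 159.4 N is within the 653.1 N limit, the casting stays put and friction is exactly 159 N.

f ≈ 159 N (down the incline)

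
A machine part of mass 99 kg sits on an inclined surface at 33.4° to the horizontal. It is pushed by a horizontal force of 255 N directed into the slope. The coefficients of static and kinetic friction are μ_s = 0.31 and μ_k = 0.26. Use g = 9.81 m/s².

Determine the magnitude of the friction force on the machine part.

Resolve perpendicular to the incline: N = m g cos θ + P sin θ = 99×9.81×cos 33.4° + 255×sin 33.4° = 951.2 N.
Along the incline, the net driving force (taking up-slope positive) is P cos θ − m g sin θ = 212.9 − 534.6 = -321.7 N, so equilibrium requires friction f = 321.7 N (up-slope).
The limit of static friction is μ_s N = 294.9 N.
|f_req| = 321.7 > 294.9 N → the machine part slides down the incline; f = μ_k N = 0.26 × 951.2 = 247 N.

f ≈ 247 N (up the incline)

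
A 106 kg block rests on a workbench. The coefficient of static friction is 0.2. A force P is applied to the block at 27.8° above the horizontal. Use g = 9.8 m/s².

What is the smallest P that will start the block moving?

P ≈ 212 N

N = m g − P sin α (the pull lifts the block).
At impending slip, P cos α = μ_s N = μ_s (m g − P sin α).
Solving: P (cos α + μ_s sin α) = μ_s m g → P = 0.2×1040/(cos 27.8° + 0.2 sin 27.8°) = 208/0.9779 = 212 N.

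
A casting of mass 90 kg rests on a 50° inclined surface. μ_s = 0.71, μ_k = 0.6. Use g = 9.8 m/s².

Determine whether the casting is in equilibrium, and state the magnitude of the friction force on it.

N = m g cos θ = 567 N.
Down-slope weight component: m g sin θ = 676 N.
μ_s N = 403 N.
676 > 403 N, so it slides; kinetic friction f = μ_k N = 0.6×567 = 340 N.

f ≈ 340 N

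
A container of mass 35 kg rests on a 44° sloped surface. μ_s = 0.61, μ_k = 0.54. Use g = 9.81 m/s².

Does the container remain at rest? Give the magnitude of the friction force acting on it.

f ≈ 133 N

N = m g cos θ = 247 N.
Down-slope weight component: m g sin θ = 239 N.
μ_s N = 151 N.
239 > 151 N, so it slides; kinetic friction f = μ_k N = 0.54×247 = 133 N.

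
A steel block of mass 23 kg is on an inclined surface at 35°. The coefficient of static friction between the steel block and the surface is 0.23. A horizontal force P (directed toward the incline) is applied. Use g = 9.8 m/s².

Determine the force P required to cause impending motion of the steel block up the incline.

At impending motion up the slope, friction acts down-slope at its limit: f = μ_s N.
Perpendicular to the incline: N = m g cos θ + P sin θ.
Along the incline: P cos θ = m g sin θ + μ_s N = m g sin θ + μ_s (m g cos θ + P sin θ).
Solving, P (cos θ − μ_s sin θ) = m g (sin θ + μ_s cos θ), so P = 23×9.8×(sin 35° + 0.23 cos 35°)/(cos 35° − 0.23 sin 35°) = 225×0.762/0.6872 = 250 N.

P ≈ 250 N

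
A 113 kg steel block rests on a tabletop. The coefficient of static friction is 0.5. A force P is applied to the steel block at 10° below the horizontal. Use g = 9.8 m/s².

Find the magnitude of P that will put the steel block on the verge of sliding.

N = m g + P sin α (the push presses the steel block into the tabletop).
At impending slip, P cos α = μ_s N = μ_s (m g + P sin α).
Solving: P (cos α − μ_s sin α) = μ_s m g → P = 0.5×1110/(cos 10° − 0.5 sin 10°) = 554/0.898 = 617 N.

P ≈ 617 N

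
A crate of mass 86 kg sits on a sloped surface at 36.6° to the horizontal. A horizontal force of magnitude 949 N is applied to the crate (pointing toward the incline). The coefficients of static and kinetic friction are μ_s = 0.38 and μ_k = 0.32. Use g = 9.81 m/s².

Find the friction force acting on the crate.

f ≈ 259 N (down the incline)

The horizontal push has a component P sin θ into the surface, so N = m g cos θ + P sin θ = 677.3 + 565.8 = 1243 N.
Along the incline, the net driving force (taking up-slope positive) is P cos θ − m g sin θ = 761.9 − 503 = 258.9 N, so equilibrium requires friction f = -258.9 N (down-slope).
The limit of static friction is μ_s N = 472.4 N.
Since 258.9 N is within the 472.4 N limit, the crate stays put and friction is exactly 259 N.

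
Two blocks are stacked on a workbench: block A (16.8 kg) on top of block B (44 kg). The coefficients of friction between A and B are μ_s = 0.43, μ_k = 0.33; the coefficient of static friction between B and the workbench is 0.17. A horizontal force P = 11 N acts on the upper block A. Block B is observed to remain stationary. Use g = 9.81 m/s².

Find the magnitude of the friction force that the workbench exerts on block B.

The normal force B exerts on A is simply A's weight, N₁ = 164.8 N.
Maximum static friction on A from B: μ_s N₁ = 0.43×164.8 = 70.87 N.
Since P = 11 N ≤ 70.87 N, A does not slip on B; friction on A equals P = 11 N.
B experiences an equal 11 N forward from A (third law). B is in equilibrium, so the floor supplies f₂ = 11 N of static friction (limit μ_s(m_A+m_B)g = 101.4 N, not exceeded).

f ≈ 11 N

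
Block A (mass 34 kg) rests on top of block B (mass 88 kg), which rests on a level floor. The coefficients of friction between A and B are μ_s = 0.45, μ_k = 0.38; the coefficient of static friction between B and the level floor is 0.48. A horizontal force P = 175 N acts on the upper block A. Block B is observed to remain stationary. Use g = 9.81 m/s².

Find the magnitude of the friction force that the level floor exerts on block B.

Between the blocks, N₁ = m_A g = 333.5 N.
So the A–B interface can sustain at most μ_s N₁ = 150.1 N of static friction.
Since P = 175 N > 150.1 N, A slides on B; the A–B friction is kinetic: f₁ = μ_k N₁ = 0.38×333.5 = 127 N.
By Newton's third law B feels 127 N forward from A. With B stationary, the floor's static friction on B balances it: f₂ = 127 N (well within μ_s(m_A+m_B)g = 574.5 N).

f ≈ 127 N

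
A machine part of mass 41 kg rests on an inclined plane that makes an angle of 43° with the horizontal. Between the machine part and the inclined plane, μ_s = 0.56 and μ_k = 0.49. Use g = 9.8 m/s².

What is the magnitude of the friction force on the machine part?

f ≈ 144 N (up the incline)

Normal force: N = m g cos θ = 41 × 9.8 × cos 43° = 293.9 N.
Along the slope the weight component is m g sin θ = 274 N; friction must supply exactly this, acting up-slope.
Static friction can supply at most μ_s N = 164.6 N.
Since |274| > 164.6 N, static friction cannot hold it; the machine part slides down the incline and kinetic friction applies: f = μ_k N = 0.49 × 293.9 = 144 N.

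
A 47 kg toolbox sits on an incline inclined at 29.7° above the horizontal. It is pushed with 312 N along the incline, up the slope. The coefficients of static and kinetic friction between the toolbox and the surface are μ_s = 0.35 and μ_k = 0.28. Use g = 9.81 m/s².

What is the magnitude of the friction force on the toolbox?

f ≈ 83.6 N (down the incline)

Perpendicular to the surface, N = m g cos θ = 47·9.81·cos 29.7° = 400.5 N.
The friction needed for equilibrium is m g sin θ − P = 228.4 − 312 = -83.56 N, measured positive up-slope.
The static-friction ceiling is μ_s N = 0.35 × 400.5 = 140.2 N.
Since |-83.56| ≤ 140.2 N, no slip — friction simply equals what equilibrium demands.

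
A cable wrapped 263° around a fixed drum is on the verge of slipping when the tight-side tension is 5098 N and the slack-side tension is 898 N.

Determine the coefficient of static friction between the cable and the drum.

μ ≈ 0.378

T₂/T₁ = e^{μβ} → μ = ln(T₂/T₁)/β.
β = 263° = 4.59 rad.
μ = ln(5098/898)/4.59 = ln(5.677)/4.59 = 0.378.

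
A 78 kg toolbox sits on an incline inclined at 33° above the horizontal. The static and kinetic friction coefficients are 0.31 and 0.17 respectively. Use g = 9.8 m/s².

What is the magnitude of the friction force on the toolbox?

Normal force: N = m g cos θ = 78 × 9.8 × cos 33° = 641.1 N.
Along the slope the weight component is m g sin θ = 416.3 N; friction must supply exactly this, acting up-slope.
Maximum static friction available: μ_s N = 0.31 × 641.1 = 198.7 N.
Since |416.3| > 198.7 N, static friction cannot hold it; the toolbox slides down the incline and kinetic friction applies: f = μ_k N = 0.17 × 641.1 = 109 N.

f ≈ 109 N (up the incline)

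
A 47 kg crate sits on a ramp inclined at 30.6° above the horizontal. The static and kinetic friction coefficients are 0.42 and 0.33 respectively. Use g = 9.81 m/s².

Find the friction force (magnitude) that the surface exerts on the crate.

The normal reaction is N = m g cos θ = 396.9 N.
Along the slope the weight component is m g sin θ = 234.7 N; friction must supply exactly this, acting up-slope.
Maximum static friction available: μ_s N = 0.42 × 396.9 = 166.7 N.
Since |234.7| > 166.7 N, static friction cannot hold it; the crate slides down the incline and kinetic friction applies: f = μ_k N = 0.33 × 396.9 = 131 N.

f ≈ 131 N (up the incline)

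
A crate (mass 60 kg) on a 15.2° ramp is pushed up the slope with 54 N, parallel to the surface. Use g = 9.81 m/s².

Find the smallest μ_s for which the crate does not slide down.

μ_s,min ≈ 0.177

N = m g cos θ = 568 N.
Friction must make up the shortfall along the incline: f = m g sin θ − P = 154.3 − 54 = 100.3 N.
At the threshold f = μ_s N, so μ_s,min = 100.3/568 = 0.177.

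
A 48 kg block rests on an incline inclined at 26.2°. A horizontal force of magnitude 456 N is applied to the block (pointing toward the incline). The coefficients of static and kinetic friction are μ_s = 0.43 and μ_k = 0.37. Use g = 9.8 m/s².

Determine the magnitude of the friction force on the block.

Normal direction: N = m g cos θ + P sin θ = 623.4 N.
Parallel to the incline: P cos θ − m g sin θ = 409.1 − 207.7 = 201.5 N; the friction needed to balance this is 201.5 N acting down the slope.
The limit of static friction is μ_s N = 268.1 N.
Since 201.5 N is within the 268.1 N limit, the block stays put and friction is exactly 201 N.

f ≈ 201 N (down the incline)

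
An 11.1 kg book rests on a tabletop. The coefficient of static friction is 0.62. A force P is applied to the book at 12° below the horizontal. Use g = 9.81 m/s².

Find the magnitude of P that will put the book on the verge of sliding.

P ≈ 79.5 N

N = m g + P sin α (the push presses the book into the tabletop).
At impending slip, P cos α = μ_s N = μ_s (m g + P sin α).
Solving: P (cos α − μ_s sin α) = μ_s m g → P = 0.62×109/(cos 12° − 0.62 sin 12°) = 67.5/0.8492 = 79.5 N.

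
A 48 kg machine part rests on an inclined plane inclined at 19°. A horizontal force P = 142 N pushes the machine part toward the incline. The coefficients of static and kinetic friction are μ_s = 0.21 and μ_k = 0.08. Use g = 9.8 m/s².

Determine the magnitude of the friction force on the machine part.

f ≈ 18.9 N (up the incline)

The horizontal push has a component P sin θ into the surface, so N = m g cos θ + P sin θ = 444.8 + 46.23 = 491 N.
Parallel to the incline: P cos θ − m g sin θ = 134.3 − 153.1 = -18.88 N; the friction needed to balance this is 18.88 N acting up the slope.
Maximum static friction: μ_s N = 0.21 × 491 = 103.1 N.
|f_req| = 18.88 ≤ 103.1 N → the machine part is in equilibrium; friction equals the required value.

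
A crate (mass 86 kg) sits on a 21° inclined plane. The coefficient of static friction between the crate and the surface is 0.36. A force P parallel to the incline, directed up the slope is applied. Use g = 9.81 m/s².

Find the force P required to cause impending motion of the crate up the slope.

At impending motion up the slope, friction acts down-slope at its limit: f = μ_s N.
P is parallel to the surface, so N = m g cos θ = 788 N.
Along the incline: P = m g sin θ + μ_s N = 302 + 0.36×788 = 586 N.

P ≈ 586 N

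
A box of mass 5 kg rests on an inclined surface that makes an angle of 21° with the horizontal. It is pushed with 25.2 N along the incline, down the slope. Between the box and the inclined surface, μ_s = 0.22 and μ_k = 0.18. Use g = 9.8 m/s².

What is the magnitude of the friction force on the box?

f ≈ 8.23 N (up the incline)

Perpendicular to the surface, N = m g cos θ = 5·9.8·cos 21° = 45.75 N.
The friction needed for equilibrium is m g sin θ + P = 17.56 + 25.2 = 42.76 N, measured positive up-slope.
Static friction can supply at most μ_s N = 10.06 N.
Since |42.76| > 10.06 N, static friction cannot hold it; the box slides down the incline and kinetic friction applies: f = μ_k N = 0.18 × 45.75 = 8.23 N.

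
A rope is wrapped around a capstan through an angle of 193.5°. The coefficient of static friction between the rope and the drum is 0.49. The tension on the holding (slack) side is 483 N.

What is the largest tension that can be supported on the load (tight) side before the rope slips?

At impending slip the capstan equation gives T₂/T₁ = e^{μβ} with β in radians.
β = 193.5° × π/180 = 3.377 rad.
e^{μβ} = e^{0.49×3.377} = 5.232.
T₂ = T₁ · e^{μβ} = 483 × 5.232 = 2530 N.

T_max ≈ 2530 N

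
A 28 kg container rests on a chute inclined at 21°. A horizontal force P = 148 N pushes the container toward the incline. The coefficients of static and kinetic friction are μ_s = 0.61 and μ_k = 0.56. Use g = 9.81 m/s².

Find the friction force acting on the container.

Resolve perpendicular to the incline: N = m g cos θ + P sin θ = 28×9.81×cos 21° + 148×sin 21° = 309.5 N.
Parallel to the incline: P cos θ − m g sin θ = 138.2 − 98.44 = 39.73 N; the friction needed to balance this is 39.73 N acting down the slope.
Maximum static friction: μ_s N = 0.61 × 309.5 = 188.8 N.
Since 39.73 N is within the 188.8 N limit, the container stays put and friction is exactly 39.7 N.

f ≈ 39.7 N (down the incline)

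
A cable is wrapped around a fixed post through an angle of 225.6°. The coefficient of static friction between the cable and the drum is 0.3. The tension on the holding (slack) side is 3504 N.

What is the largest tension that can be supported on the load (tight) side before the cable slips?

T_max ≈ 11400 N

At impending slip the capstan equation gives T₂/T₁ = e^{μβ} with β in radians.
β = 225.6° × π/180 = 3.937 rad.
e^{μβ} = e^{0.3×3.937} = 3.258.
T₂ = T₁ · e^{μβ} = 3504 × 3.258 = 11400 N.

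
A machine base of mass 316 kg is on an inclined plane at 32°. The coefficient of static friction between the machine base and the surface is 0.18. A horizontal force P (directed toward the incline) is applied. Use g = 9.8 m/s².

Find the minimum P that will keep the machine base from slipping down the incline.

P_min ≈ 1240 N

The machine base tends to slide down (tan θ > μ_s), so at the point of impending slip friction acts up-slope at its limit: f = μ_s N.
Perpendicular to the incline: N = m g cos θ + P sin θ.
Along the incline: P cos θ + μ_s N = m g sin θ, i.e. P cos θ + μ_s (m g cos θ + P sin θ) = m g sin θ.
Solving, P (cos θ + μ_s sin θ) = m g (sin θ − μ_s cos θ), so P = 3100×0.3773/0.9434 = 1240 N.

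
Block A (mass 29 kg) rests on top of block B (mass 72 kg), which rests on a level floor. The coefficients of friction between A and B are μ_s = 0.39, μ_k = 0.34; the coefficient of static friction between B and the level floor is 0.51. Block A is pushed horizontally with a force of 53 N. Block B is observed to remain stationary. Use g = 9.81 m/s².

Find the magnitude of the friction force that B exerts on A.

f ≈ 53 N

The normal force B exerts on A is simply A's weight, N₁ = 284.5 N.
So the A–B interface can sustain at most μ_s N₁ = 111 N of static friction.
P = 53 N is within that limit, so A and B move together (both at rest); the A–B friction is simply f₁ = P = 53 N.
B experiences an equal 53 N forward from A (third law). B is in equilibrium, so the floor supplies f₂ = 53 N of static friction (limit μ_s(m_A+m_B)g = 505.3 N, not exceeded).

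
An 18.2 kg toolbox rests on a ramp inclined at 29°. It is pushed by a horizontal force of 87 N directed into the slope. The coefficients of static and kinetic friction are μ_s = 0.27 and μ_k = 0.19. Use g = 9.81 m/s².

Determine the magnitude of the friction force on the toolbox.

f ≈ 10.5 N (up the incline)

The horizontal push has a component P sin θ into the surface, so N = m g cos θ + P sin θ = 156.2 + 42.18 = 198.3 N.
Along the incline, the net driving force (taking up-slope positive) is P cos θ − m g sin θ = 76.09 − 86.56 = -10.47 N, so equilibrium requires friction f = 10.47 N (up-slope).
The limit of static friction is μ_s N = 53.55 N.
|f_req| = 10.47 ≤ 53.55 N → the toolbox is in equilibrium; friction equals the required value.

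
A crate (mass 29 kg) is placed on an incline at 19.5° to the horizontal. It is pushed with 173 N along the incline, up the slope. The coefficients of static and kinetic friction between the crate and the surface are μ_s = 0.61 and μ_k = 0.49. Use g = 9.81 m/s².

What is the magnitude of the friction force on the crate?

f ≈ 78 N (down the incline)

Perpendicular to the surface, N = m g cos θ = 29·9.81·cos 19.5° = 268.2 N.
Parallel to the incline, ΣF = 0 gives f = m g sin θ − P = 94.96 − 173 = -78.04 N (up-slope positive).
Maximum static friction available: μ_s N = 0.61 × 268.2 = 163.6 N.
Since |-78.04| ≤ 163.6 N, static friction is sufficient; f equals the required value, not μ_s N.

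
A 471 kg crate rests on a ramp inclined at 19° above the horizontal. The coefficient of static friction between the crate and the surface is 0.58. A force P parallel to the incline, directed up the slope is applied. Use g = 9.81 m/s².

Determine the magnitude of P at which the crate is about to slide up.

At impending motion up the slope, friction acts down-slope at its limit: f = μ_s N.
P is parallel to the surface, so N = m g cos θ = 4370 N.
Along the incline: P = m g sin θ + μ_s N = 1500 + 0.58×4370 = 4040 N.

P ≈ 4040 N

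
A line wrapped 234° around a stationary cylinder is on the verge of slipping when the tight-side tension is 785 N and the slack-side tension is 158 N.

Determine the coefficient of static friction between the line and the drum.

μ ≈ 0.393

T₂/T₁ = e^{μβ} → μ = ln(T₂/T₁)/β.
β = 234° = 4.084 rad.
μ = ln(785/158)/4.084 = ln(4.968)/4.084 = 0.393.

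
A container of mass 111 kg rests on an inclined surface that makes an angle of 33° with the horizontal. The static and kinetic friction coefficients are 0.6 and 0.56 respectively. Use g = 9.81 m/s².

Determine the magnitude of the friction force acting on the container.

f ≈ 511 N (up the incline)

Perpendicular to the surface, N = m g cos θ = 111·9.81·cos 33° = 913.2 N.
For equilibrium along the incline, friction must balance the weight component: f = m g sin θ = 593.1 N up the slope.
The static-friction ceiling is μ_s N = 0.6 × 913.2 = 547.9 N.
|593.1| exceeds 547.9 N, so the container slips down-slope; friction is kinetic, f = μ_k N = 0.56×913.2 = 511 N.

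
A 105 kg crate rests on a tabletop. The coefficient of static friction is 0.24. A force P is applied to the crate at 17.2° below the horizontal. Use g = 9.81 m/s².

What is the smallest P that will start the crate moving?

N = m g + P sin α (the push presses the crate into the tabletop).
At impending slip, P cos α = μ_s N = μ_s (m g + P sin α).
Solving: P (cos α − μ_s sin α) = μ_s m g → P = 0.24×1030/(cos 17.2° − 0.24 sin 17.2°) = 247/0.8843 = 280 N.

P ≈ 280 N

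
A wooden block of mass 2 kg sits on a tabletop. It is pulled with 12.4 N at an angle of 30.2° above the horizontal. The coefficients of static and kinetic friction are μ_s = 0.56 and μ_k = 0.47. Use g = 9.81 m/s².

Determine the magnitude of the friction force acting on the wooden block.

Vertical equilibrium gives N = m g − P sin α = 13.38 N.
For equilibrium, f = P cos α = 12.4×cos 30.2° = 10.72 N.
μ_s N = 0.56 × 13.38 = 7.494 N.
The required friction exceeds μ_s N, so the wooden block moves and f = μ_k N = 6.29 N.

f ≈ 6.29 N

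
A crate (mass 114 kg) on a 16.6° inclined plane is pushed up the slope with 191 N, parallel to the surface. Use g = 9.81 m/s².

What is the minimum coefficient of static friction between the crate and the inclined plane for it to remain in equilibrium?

μ_s,min ≈ 0.12

N = m g cos θ = 1072 N.
Friction must make up the shortfall along the incline: f = m g sin θ − P = 319.5 − 191 = 128.5 N.
At the threshold f = μ_s N, so μ_s,min = 128.5/1072 = 0.12.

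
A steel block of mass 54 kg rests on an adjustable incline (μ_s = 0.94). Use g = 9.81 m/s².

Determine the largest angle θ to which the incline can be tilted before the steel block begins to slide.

θ_max ≈ 43.2°

At the slip threshold, m g sin θ = μ_s · m g cos θ, so tan θ = μ_s.
θ_max = arctan(0.94) = 43.2°.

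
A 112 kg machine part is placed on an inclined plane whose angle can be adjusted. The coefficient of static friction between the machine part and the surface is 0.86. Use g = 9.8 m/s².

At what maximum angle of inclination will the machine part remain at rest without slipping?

θ_max ≈ 40.7°

At the slip threshold, m g sin θ = μ_s · m g cos θ, so tan θ = μ_s.
θ_max = arctan(0.86) = 40.7°.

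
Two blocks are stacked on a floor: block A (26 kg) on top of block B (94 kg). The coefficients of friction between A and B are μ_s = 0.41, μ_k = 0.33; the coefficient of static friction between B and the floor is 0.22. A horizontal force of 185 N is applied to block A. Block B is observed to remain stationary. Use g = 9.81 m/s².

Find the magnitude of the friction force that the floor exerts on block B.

f ≈ 84.2 N

Between the blocks, N₁ = m_A g = 255.1 N.
Maximum static friction on A from B: μ_s N₁ = 0.41×255.1 = 104.6 N.
Since P = 185 N > 104.6 N, A slides on B; the A–B friction is kinetic: f₁ = μ_k N₁ = 0.33×255.1 = 84.2 N.
B experiences an equal 84.2 N forward from A (third law). B is in equilibrium, so the floor supplies f₂ = 84.2 N of static friction (limit μ_s(m_A+m_B)g = 259 N, not exceeded).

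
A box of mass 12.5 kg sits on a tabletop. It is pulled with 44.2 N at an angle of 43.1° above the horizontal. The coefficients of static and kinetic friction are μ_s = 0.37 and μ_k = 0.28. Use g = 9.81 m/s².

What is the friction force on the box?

f ≈ 32.3 N

The vertical component of P reduces the normal force: N = m g − P sin α = 122.6 − 30.2 = 92.42 N.
For equilibrium, f = P cos α = 44.2×cos 43.1° = 32.27 N.
μ_s N = 0.37 × 92.42 = 34.2 N.
32.27 ≤ 34.2 N → static; friction equals the required 32.3 N.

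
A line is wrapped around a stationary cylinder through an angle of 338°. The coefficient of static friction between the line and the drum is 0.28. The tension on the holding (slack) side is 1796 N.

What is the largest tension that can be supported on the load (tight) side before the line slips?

T_max ≈ 9370 N

At impending slip the capstan equation gives T₂/T₁ = e^{μβ} with β in radians.
β = 338° × π/180 = 5.899 rad.
e^{μβ} = e^{0.28×5.899} = 5.216.
T₂ = T₁ · e^{μβ} = 1796 × 5.216 = 9370 N.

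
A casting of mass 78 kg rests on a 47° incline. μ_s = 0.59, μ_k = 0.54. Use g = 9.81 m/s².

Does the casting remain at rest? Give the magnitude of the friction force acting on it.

N = m g cos θ = 522 N.
Down-slope weight component: m g sin θ = 560 N.
μ_s N = 308 N.
560 > 308 N, so it slides; kinetic friction f = μ_k N = 0.54×522 = 282 N.

f ≈ 282 N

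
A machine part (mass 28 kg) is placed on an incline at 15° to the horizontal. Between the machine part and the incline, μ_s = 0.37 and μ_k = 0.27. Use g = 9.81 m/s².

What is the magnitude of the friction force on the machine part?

Normal force: N = m g cos θ = 28 × 9.81 × cos 15° = 265.3 N.
Along the slope the weight component is m g sin θ = 71.09 N; friction must supply exactly this, acting up-slope.
Static friction can supply at most μ_s N = 98.17 N.
Since |71.09| ≤ 98.17 N, the machine part remains in static equilibrium and friction takes exactly the required value.

f ≈ 71.1 N (up the incline)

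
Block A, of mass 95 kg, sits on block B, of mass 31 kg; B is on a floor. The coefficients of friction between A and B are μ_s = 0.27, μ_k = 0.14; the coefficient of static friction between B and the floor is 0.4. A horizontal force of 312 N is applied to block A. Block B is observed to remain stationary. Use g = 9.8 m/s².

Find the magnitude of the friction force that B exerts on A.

Between the blocks, N₁ = m_A g = 931 N.
Maximum static friction on A from B: μ_s N₁ = 0.27×931 = 251.4 N.
Since P = 312 N > 251.4 N, A slides on B; the A–B friction is kinetic: f₁ = μ_k N₁ = 0.14×931 = 130 N.
By Newton's third law B feels 130 N forward from A. With B stationary, the floor's static friction on B balances it: f₂ = 130 N (well within μ_s(m_A+m_B)g = 493.9 N).

f ≈ 130 N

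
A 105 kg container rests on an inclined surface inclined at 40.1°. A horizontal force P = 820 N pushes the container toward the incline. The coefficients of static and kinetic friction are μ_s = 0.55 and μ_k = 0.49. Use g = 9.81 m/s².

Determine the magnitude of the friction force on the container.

The horizontal push has a component P sin θ into the surface, so N = m g cos θ + P sin θ = 787.9 + 528.2 = 1316 N.
Along the incline, the net driving force (taking up-slope positive) is P cos θ − m g sin θ = 627.2 − 663.5 = -36.24 N, so equilibrium requires friction f = 36.24 N (up-slope).
The limit of static friction is μ_s N = 723.8 N.
Since 36.24 N is within the 723.8 N limit, the container stays put and friction is exactly 36.2 N.

f ≈ 36.2 N (up the incline)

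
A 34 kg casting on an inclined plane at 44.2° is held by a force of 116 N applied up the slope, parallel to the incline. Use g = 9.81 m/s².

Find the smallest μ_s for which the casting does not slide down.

μ_s,min ≈ 0.487

N = m g cos θ = 239.1 N.
Friction must make up the shortfall along the incline: f = m g sin θ − P = 232.5 − 116 = 116.5 N.
At the threshold f = μ_s N, so μ_s,min = 116.5/239.1 = 0.487.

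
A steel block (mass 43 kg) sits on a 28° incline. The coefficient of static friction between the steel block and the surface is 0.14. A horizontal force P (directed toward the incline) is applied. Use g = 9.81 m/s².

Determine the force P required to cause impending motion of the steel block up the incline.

P ≈ 306 N

At impending motion up the slope, friction acts down-slope at its limit: f = μ_s N.
Perpendicular to the incline: N = m g cos θ + P sin θ.
Along the incline: P cos θ = m g sin θ + μ_s N = m g sin θ + μ_s (m g cos θ + P sin θ).
Solving, P (cos θ − μ_s sin θ) = m g (sin θ + μ_s cos θ), so P = 43×9.81×(sin 28° + 0.14 cos 28°)/(cos 28° − 0.14 sin 28°) = 422×0.5931/0.8172 = 306 N.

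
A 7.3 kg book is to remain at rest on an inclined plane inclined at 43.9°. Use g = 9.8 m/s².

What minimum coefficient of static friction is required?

μ_s,min ≈ 0.962

At the slip threshold m g sin θ = μ_s m g cos θ, so μ_s,min = tan θ.
μ_s,min = tan 43.9° = 0.962.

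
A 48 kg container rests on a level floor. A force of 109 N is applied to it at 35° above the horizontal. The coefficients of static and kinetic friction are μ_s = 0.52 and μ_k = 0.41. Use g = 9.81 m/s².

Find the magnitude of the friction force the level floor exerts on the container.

Vertical equilibrium gives N = m g − P sin α = 408.4 N.
For equilibrium, f = P cos α = 109×cos 35° = 89.29 N.
μ_s N = 0.52 × 408.4 = 212.3 N.
89.29 ≤ 212.3 N → static; friction equals the required 89.3 N.

f ≈ 89.3 N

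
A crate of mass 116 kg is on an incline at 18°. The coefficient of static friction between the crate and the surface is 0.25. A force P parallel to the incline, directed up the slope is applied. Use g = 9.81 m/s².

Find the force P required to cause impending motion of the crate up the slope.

At impending motion up the slope, friction acts down-slope at its limit: f = μ_s N.
P is parallel to the surface, so N = m g cos θ = 1080 N.
Along the incline: P = m g sin θ + μ_s N = 352 + 0.25×1080 = 622 N.

P ≈ 622 N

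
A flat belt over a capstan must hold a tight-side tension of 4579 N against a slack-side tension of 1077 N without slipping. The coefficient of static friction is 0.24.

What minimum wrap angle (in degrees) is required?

T₂/T₁ = e^{μβ} → β = ln(T₂/T₁)/μ.
β = ln(4579/1077)/0.24 = 1.447/0.24 = 6.03 rad.
In degrees: β = 6.03 × 180/π = 346°.

β_min ≈ 346°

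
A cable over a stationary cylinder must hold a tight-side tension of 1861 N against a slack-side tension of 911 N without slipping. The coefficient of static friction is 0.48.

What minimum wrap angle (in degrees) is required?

β_min ≈ 85.3°

T₂/T₁ = e^{μβ} → β = ln(T₂/T₁)/μ.
β = ln(1861/911)/0.48 = 0.7143/0.48 = 1.488 rad.
In degrees: β = 1.488 × 180/π = 85.3°.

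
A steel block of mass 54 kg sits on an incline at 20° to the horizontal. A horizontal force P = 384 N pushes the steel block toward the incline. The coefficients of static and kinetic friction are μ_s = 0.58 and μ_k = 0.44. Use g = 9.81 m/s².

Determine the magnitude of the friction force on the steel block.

Normal direction: N = m g cos θ + P sin θ = 629.1 N.
Along the incline, the net driving force (taking up-slope positive) is P cos θ − m g sin θ = 360.8 − 181.2 = 179.7 N, so equilibrium requires friction f = -179.7 N (down-slope).
Maximum static friction: μ_s N = 0.58 × 629.1 = 364.9 N.
Since 179.7 N is within the 364.9 N limit, the steel block stays put and friction is exactly 180 N.

f ≈ 180 N (down the incline)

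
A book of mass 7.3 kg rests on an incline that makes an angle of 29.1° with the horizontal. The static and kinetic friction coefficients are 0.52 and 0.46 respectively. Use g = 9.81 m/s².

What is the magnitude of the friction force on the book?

Perpendicular to the surface, N = m g cos θ = 7.3·9.81·cos 29.1° = 62.57 N.
Along the slope the weight component is m g sin θ = 34.83 N; friction must supply exactly this, acting up-slope.
The static-friction ceiling is μ_s N = 0.52 × 62.57 = 32.54 N.
|34.83| exceeds 32.54 N, so the book slips down-slope; friction is kinetic, f = μ_k N = 0.46×62.57 = 28.8 N.

f ≈ 28.8 N (up the incline)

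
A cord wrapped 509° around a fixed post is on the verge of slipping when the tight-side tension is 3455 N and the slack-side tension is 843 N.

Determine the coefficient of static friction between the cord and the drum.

μ ≈ 0.159

T₂/T₁ = e^{μβ} → μ = ln(T₂/T₁)/β.
β = 509° = 8.884 rad.
μ = ln(3455/843)/8.884 = ln(4.098)/8.884 = 0.159.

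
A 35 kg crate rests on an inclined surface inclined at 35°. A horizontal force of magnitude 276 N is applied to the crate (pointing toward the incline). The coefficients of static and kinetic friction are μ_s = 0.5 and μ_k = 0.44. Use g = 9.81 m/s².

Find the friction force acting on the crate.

Resolve perpendicular to the incline: N = m g cos θ + P sin θ = 35×9.81×cos 35° + 276×sin 35° = 439.6 N.
Along the incline, the net driving force (taking up-slope positive) is P cos θ − m g sin θ = 226.1 − 196.9 = 29.15 N, so equilibrium requires friction f = -29.15 N (down-slope).
Maximum static friction: μ_s N = 0.5 × 439.6 = 219.8 N.
|f_req| = 29.15 ≤ 219.8 N → the crate is in equilibrium; friction equals the required value.

f ≈ 29.1 N (down the incline)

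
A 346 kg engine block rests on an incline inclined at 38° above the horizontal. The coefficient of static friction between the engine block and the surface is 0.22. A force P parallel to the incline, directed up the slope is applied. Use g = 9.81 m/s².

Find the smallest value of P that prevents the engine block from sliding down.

P_min ≈ 1500 N

The engine block tends to slide down (tan θ > μ_s), so at the point of impending slip friction acts up-slope at its limit: f = μ_s N.
P is parallel to the surface, so N = m g cos θ = 2670 N.
Along the incline: P + μ_s N = m g sin θ, so P = 2090 − 0.22×2670 = 1500 N.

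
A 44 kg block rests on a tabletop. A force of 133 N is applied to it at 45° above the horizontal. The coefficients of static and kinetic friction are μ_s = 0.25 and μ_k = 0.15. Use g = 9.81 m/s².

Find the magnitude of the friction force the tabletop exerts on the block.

Vertical equilibrium gives N = m g − P sin α = 337.6 N.
The horizontal driving force is P cos α = 94.05 N, so equilibrium needs friction f = 94.05 N.
μ_s N = 0.25 × 337.6 = 84.4 N.
The required friction exceeds μ_s N, so the block moves and f = μ_k N = 50.6 N.

f ≈ 50.6 N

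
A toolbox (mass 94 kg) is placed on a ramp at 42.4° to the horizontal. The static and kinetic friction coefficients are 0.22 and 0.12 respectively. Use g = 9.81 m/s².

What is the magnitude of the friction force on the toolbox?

f ≈ 81.7 N (up the incline)

The normal reaction is N = m g cos θ = 681 N.
Along the slope the weight component is m g sin θ = 621.8 N; friction must supply exactly this, acting up-slope.
The static-friction ceiling is μ_s N = 0.22 × 681 = 149.8 N.
Since |621.8| > 149.8 N, static friction cannot hold it; the toolbox slides down the incline and kinetic friction applies: f = μ_k N = 0.12 × 681 = 81.7 N.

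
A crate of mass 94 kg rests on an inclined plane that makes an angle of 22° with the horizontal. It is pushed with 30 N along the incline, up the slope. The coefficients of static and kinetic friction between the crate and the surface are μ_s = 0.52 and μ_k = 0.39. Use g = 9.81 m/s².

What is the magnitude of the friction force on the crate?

f ≈ 315 N (up the incline)

The normal reaction is N = m g cos θ = 855 N.
For equilibrium along the incline the friction force must supply f = m g sin θ − P = 345.4 − 30 = 315.4 N (positive meaning up-slope).
Static friction can supply at most μ_s N = 444.6 N.
Since |315.4| ≤ 444.6 N, the crate remains in static equilibrium and friction takes exactly the required value.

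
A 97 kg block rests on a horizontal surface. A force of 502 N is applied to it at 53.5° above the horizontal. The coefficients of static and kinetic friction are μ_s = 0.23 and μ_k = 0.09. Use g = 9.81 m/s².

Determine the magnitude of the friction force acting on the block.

The vertical component of P reduces the normal force: N = m g − P sin α = 951.6 − 403.5 = 548 N.
For equilibrium, f = P cos α = 502×cos 53.5° = 298.6 N.
μ_s N = 0.23 × 548 = 126 N.
The required friction exceeds μ_s N, so the block moves and f = μ_k N = 49.3 N.

f ≈ 49.3 N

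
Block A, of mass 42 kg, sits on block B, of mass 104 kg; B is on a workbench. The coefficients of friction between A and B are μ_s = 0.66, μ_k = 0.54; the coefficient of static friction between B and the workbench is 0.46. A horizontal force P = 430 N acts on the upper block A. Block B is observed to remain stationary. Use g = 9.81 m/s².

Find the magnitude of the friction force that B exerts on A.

Normal force at the A–B interface: N₁ = m_A g = 412 N.
So the A–B interface can sustain at most μ_s N₁ = 271.9 N of static friction.
P = 430 N exceeds that limit, so A slips over B and the interface friction becomes kinetic: f₁ = μ_k N₁ = 0.54×412 = 222 N.
B experiences an equal 222 N forward from A (third law). B is in equilibrium, so the floor supplies f₂ = 222 N of static friction (limit μ_s(m_A+m_B)g = 658.8 N, not exceeded).

f ≈ 222 N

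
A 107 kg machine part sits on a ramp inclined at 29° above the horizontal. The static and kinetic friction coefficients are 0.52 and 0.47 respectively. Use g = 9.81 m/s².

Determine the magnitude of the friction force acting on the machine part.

f ≈ 431 N (up the incline)

Perpendicular to the surface, N = m g cos θ = 107·9.81·cos 29° = 918.1 N.
Along the slope the weight component is m g sin θ = 508.9 N; friction must supply exactly this, acting up-slope.
Static friction can supply at most μ_s N = 477.4 N.
|508.9| exceeds 477.4 N, so the machine part slips down-slope; friction is kinetic, f = μ_k N = 0.47×918.1 = 431 N.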